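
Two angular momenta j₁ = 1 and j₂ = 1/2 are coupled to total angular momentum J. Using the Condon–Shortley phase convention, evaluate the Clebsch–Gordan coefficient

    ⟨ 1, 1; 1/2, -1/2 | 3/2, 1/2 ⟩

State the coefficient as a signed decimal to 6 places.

+0.577350  (= +√(1/3))

triangle: 0!*2!*1!/4! = 2/24
(j±m)!: 2!*0!*0!*1!*2!*1! = 4
prefactor² = (2J+1)*Δ*N² = 4/3
  k=0: +1/(0!*0!*0!*0!*2!*1!) = 1/2
Σ = 1/2  ⇒  CG² = 4/3*1/2² = 1/3
CG = +√(1/3) = +0.577350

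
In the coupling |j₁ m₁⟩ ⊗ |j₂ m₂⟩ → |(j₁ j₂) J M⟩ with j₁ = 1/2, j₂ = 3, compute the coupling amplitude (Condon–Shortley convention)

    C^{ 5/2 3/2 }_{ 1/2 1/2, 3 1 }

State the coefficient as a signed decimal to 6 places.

√[6·1!0!5!/7! · 1!0!4!2!4!1!] = √(1152/7)
  +(−1)^0/∏(0,1,0,4,0,1)! = 1/24  (running 1/24)
⟨..|..⟩ = √(1152/7)·(1/24) = +0.534522

+√(2/7) ≈ +0.534522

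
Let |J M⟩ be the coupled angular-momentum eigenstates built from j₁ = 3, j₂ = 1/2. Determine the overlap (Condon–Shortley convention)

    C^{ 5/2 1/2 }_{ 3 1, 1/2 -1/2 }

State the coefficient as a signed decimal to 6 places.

+√(4/7) ≈ +0.755929

√[6·1!5!0!/7! · 4!2!0!1!3!2!] = √(576/7)
  +(−1)^0/∏(0,1,2,0,3,0)! = 1/12  (running 1/12)
⟨..|..⟩ = √(576/7)·(1/12) = +0.755929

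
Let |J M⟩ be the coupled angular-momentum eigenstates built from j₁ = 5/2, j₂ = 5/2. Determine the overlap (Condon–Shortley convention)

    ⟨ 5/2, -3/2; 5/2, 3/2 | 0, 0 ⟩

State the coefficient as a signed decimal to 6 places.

+0.408248  (= +√(1/6))

√[1·5!0!0!/6! · 1!4!4!1!0!0!] = √(96)
  +(−1)^4/∏(4,1,0,0,0,0)! = 1/24  (running 1/24)
⟨..|..⟩ = √(96)·(1/24) = +0.408248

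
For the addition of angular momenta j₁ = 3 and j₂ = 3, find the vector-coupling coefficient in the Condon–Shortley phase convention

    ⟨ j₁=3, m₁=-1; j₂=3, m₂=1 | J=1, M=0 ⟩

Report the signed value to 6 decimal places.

-0.188982  (= −√(1/28))

√[3·5!1!1!/8! · 2!4!4!2!1!1!] = √(144/7)
  +(−1)^3/∏(3,2,1,1,0,0)! = -1/12  (running -1/12)
  +(−1)^4/∏(4,1,0,0,1,1)! = 1/24  (running -1/24)
⟨..|..⟩ = √(144/7)·(-1/24) = -0.188982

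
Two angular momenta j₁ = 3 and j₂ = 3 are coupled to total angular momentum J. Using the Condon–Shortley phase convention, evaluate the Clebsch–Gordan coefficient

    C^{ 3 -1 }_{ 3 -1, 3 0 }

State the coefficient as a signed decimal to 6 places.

+0.408248

√[7·3!3!3!/10! · 2!4!3!3!2!4!] = √(864/25)
  +(−1)^1/∏(1,2,3,2,0,1)! = -1/24  (running -1/24)
  +(−1)^2/∏(2,1,2,1,1,2)! = 1/8  (running 1/12)
  +(−1)^3/∏(3,0,1,0,2,3)! = -1/72  (running 5/72)
⟨..|..⟩ = √(864/25)·(5/72) = +0.408248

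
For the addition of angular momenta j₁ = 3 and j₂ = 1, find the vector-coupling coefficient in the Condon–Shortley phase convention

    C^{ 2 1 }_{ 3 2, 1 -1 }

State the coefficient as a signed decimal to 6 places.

√[5·2!4!0!/7! · 5!1!0!2!3!1!] = √(480/7)
  +(−1)^0/∏(0,2,1,0,3,0)! = 1/12  (running 1/12)
⟨..|..⟩ = √(480/7)·(1/12) = +0.690066

+0.690066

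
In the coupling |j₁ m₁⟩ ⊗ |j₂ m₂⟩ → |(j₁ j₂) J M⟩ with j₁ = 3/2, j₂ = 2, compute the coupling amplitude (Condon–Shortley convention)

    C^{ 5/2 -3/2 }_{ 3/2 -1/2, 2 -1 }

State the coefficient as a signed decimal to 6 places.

+0.169031

j₁+j₂−J=1  J+j₁−j₂=2  J−j₁+j₂=3  j₁+j₂+J+1=7
(j₁±m₁, j₂±m₂, J±M) = (1,2,1,3,1,4)
P² = 144/35
sum k=0..1:
  [0] +1/4 = 1/4
  [1] −1/6 = -1/6
S = 1/12
C² = P²·S² = 1/35 ; C = +0.169031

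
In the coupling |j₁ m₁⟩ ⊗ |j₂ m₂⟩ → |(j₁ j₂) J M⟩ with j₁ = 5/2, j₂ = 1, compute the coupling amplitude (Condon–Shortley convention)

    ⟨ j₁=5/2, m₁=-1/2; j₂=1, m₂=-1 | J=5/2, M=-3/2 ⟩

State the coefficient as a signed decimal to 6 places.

+0.676123

triangle: 1!*4!*1!/7! = 24/5040
(j±m)!: 2!*3!*0!*2!*1!*4! = 576
prefactor² = (2J+1)*Δ*N² = 576/35
  k=0: +1/(0!*1!*3!*0!*1!*1!) = 1/6
Σ = 1/6  ⇒  CG² = 576/35*1/6² = 16/35
CG = +√(16/35) = +0.676123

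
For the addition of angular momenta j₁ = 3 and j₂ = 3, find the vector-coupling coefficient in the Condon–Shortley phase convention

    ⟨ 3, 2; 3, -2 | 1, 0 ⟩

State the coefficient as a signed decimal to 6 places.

j₁+j₂−J=5  J+j₁−j₂=1  J−j₁+j₂=1  j₁+j₂+J+1=8
(j₁±m₁, j₂±m₂, J±M) = (5,1,1,5,1,1)
P² = 900/7
sum k=0..1:
  [0] +1/120 = 1/120
  [1] −1/24 = -1/24
S = -1/30
C² = P²·S² = 1/7 ; C = -0.377964

-0.377964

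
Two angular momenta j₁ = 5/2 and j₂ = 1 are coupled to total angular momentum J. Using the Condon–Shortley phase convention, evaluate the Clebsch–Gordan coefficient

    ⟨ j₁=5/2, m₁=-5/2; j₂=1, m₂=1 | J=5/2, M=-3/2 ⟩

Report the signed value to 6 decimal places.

√[6·1!4!1!/7! · 0!5!2!0!1!4!] = √(1152/7)
  +(−1)^1/∏(1,0,4,1,0,0)! = -1/24  (running -1/24)
⟨..|..⟩ = √(1152/7)·(-1/24) = -0.534522

-0.534522  (= −√(2/7))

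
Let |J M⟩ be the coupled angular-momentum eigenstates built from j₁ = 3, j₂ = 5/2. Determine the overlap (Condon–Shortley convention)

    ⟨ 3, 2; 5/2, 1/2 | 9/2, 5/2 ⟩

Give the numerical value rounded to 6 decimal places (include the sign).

√[10·1!5!4!/11! · 5!1!3!2!7!2!] = √(115200/11)
  +(−1)^0/∏(0,1,1,3,4,1)! = 1/144  (running 1/144)
  +(−1)^1/∏(1,0,0,2,5,2)! = -1/480  (running 7/1440)
⟨..|..⟩ = √(115200/11)·(7/1440) = +0.497468

+0.497468  (= +√(49/198))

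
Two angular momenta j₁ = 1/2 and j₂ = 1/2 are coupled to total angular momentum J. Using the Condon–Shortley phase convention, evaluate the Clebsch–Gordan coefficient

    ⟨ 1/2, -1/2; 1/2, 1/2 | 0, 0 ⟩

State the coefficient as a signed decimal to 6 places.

-0.707107  (= −√(1/2))

j₁+j₂−J=1  J+j₁−j₂=0  J−j₁+j₂=0  j₁+j₂+J+1=2
(j₁±m₁, j₂±m₂, J±M) = (0,1,1,0,0,0)
P² = 1/2
sum k=1..1:
  [1] −1/1 = -1
S = -1
C² = P²·S² = 1/2 ; C = -0.707107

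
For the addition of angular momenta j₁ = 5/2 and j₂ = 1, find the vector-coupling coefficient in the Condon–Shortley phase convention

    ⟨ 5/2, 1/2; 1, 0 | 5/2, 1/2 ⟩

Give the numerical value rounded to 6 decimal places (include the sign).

√[6·1!4!1!/7! · 3!2!1!1!3!2!] = √(144/35)
  +(−1)^0/∏(0,1,2,1,2,0)! = 1/4  (running 1/4)
  +(−1)^1/∏(1,0,1,0,3,1)! = -1/6  (running 1/12)
⟨..|..⟩ = √(144/35)·(1/12) = +0.169031

+0.169031  (= +√(1/35))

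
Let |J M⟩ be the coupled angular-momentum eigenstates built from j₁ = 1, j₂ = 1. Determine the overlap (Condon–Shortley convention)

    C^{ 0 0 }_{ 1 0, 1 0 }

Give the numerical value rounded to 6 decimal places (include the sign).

−√(1/3) ≈ -0.577350

triangle: 2!·0!·0!/3! = 2/6
(j±m)!: 1!·1!·1!·1!·0!·0! = 1
prefactor² = (2J+1)·Δ·N² = 1/3
  k=1: −1/(1!·1!·0!·0!·0!·0!) = -1
Σ = -1  ⇒  CG² = 1/3·(-1)² = 1/3
CG = −√(1/3) = -0.577350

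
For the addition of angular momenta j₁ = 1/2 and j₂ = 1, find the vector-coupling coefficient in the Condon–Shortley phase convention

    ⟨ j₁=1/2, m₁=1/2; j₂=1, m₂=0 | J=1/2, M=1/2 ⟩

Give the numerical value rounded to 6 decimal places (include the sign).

j₁+j₂−J=1  J+j₁−j₂=0  J−j₁+j₂=1  j₁+j₂+J+1=3
(j₁±m₁, j₂±m₂, J±M) = (1,0,1,1,1,0)
P² = 1/3
sum k=0..0:
  [0] +1/1 = 1
S = 1
C² = P²·S² = 1/3 ; C = +0.577350

+√(1/3) ≈ +0.577350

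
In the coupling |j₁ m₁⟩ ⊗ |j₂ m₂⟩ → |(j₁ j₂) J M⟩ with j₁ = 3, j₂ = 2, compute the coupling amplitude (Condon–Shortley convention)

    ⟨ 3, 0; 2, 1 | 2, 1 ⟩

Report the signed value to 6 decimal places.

j₁+j₂−J=3  J+j₁−j₂=3  J−j₁+j₂=1  j₁+j₂+J+1=8
(j₁±m₁, j₂±m₂, J±M) = (3,3,3,1,3,1)
P² = 81/14
sum k=2..3:
  [2] +1/4 = 1/4
  [3] −1/36 = -1/36
S = 2/9
C² = P²·S² = 2/7 ; C = +0.534522

+√(2/7) ≈ +0.534522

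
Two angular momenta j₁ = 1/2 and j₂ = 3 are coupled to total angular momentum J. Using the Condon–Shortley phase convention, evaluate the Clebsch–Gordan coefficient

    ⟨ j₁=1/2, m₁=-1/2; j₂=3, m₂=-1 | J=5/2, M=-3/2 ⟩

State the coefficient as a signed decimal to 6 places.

√[6·1!0!5!/7! · 0!1!2!4!1!4!] = √(1152/7)
  +(−1)^1/∏(1,0,0,1,0,4)! = -1/24  (running -1/24)
⟨..|..⟩ = √(1152/7)·(-1/24) = -0.534522

-0.534522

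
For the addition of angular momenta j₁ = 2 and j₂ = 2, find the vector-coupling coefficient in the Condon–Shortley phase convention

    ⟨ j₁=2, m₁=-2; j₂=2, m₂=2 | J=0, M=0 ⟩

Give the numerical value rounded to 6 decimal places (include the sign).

triangle: 4!·0!·0!/5! = 24/120
(j±m)!: 0!·4!·4!·0!·0!·0! = 576
prefactor² = (2J+1)·Δ·N² = 576/5
  k=4: +1/(4!·0!·0!·0!·0!·0!) = 1/24
Σ = 1/24  ⇒  CG² = 576/5·1/24² = 1/5
CG = +√(1/5) = +0.447214

+0.447214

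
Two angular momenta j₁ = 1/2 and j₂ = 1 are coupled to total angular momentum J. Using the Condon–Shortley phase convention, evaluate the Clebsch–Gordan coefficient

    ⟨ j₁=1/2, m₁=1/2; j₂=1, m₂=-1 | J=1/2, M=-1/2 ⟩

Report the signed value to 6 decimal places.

+√(2/3) = +0.816497

triangle: 1!·0!·1!/3! = 1/6
(j±m)!: 1!·0!·0!·2!·0!·1! = 2
prefactor² = (2J+1)·Δ·N² = 2/3
  k=0: +1/(0!·1!·0!·0!·0!·1!) = 1
Σ = 1  ⇒  CG² = 2/3·1² = 2/3
CG = +√(2/3) = +0.816497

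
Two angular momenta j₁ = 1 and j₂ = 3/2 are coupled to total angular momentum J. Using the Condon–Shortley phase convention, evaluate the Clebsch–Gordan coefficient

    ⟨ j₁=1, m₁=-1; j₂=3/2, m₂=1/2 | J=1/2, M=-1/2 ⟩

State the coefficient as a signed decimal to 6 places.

+0.408248

triangle: 2!*0!*1!/4! = 2/24
(j±m)!: 0!*2!*2!*1!*0!*1! = 4
prefactor² = (2J+1)*Δ*N² = 2/3
  k=2: +1/(2!*0!*0!*0!*0!*1!) = 1/2
Σ = 1/2  ⇒  CG² = 2/3*1/2² = 1/6
CG = +√(1/6) = +0.408248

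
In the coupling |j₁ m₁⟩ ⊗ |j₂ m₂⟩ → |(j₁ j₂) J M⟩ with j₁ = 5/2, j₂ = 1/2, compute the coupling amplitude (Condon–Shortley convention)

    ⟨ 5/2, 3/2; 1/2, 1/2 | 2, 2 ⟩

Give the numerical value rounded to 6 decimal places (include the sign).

triangle: 1!×4!×0!/6! = 24/720
(j±m)!: 4!×1!×1!×0!×4!×0! = 576
prefactor² = (2J+1)×Δ×N² = 96
  k=1: −1/(1!×0!×0!×0!×4!×0!) = -1/24
Σ = -1/24  ⇒  CG² = 96×(-1/24)² = 1/6
CG = −√(1/6) = -0.408248

-0.408248  (= −√(1/6))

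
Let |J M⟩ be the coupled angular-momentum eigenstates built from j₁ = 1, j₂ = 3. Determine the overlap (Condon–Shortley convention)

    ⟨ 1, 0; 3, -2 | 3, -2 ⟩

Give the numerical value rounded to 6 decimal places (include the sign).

j₁+j₂−J=1  J+j₁−j₂=1  J−j₁+j₂=5  j₁+j₂+J+1=8
(j₁±m₁, j₂±m₂, J±M) = (1,1,1,5,1,5)
P² = 300
sum k=0..1:
  [0] +1/24 = 1/24
  [1] −1/120 = -1/120
S = 1/30
C² = P²·S² = 1/3 ; C = +0.577350

+√(1/3) ≈ +0.577350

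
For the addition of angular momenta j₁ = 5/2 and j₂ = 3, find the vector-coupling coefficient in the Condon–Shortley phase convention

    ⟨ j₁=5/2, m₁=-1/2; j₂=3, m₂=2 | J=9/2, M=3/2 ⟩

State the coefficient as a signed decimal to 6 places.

j₁+j₂−J=1  J+j₁−j₂=4  J−j₁+j₂=5  j₁+j₂+J+1=11
(j₁±m₁, j₂±m₂, J±M) = (2,3,5,1,6,3)
P² = 345600/77
sum k=0..1:
  [0] +1/720 = 1/720
  [1] −1/96 = -1/96
S = -13/1440
C² = P²·S² = 169/462 ; C = -0.604815

-0.604815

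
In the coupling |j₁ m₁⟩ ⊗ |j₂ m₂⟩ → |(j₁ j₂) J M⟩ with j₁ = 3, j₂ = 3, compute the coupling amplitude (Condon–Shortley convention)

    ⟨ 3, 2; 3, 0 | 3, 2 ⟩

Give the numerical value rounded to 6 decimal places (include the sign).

j₁+j₂−J=3  J+j₁−j₂=3  J−j₁+j₂=3  j₁+j₂+J+1=10
(j₁±m₁, j₂±m₂, J±M) = (5,1,3,3,5,1)
P² = 216
sum k=0..1:
  [0] +1/72 = 1/72
  [1] −1/24 = -1/24
S = -1/36
C² = P²·S² = 1/6 ; C = -0.408248

-0.408248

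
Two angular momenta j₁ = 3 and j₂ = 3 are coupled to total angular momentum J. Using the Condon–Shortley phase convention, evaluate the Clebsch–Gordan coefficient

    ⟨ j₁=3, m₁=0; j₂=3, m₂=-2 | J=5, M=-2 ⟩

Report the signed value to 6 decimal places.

triangle: 1!×5!×5!/12! = 14400/479001600
(j±m)!: 3!×3!×1!×5!×3!×7! = 130636800
prefactor² = (2J+1)×Δ×N² = 43200
  k=0: +1/(0!×1!×3!×1!×2!×4!) = 1/288
  k=1: −1/(1!×0!×2!×0!×3!×5!) = -1/1440
Σ = 1/360  ⇒  CG² = 43200×1/360² = 1/3
CG = +√(1/3) = +0.577350

+√(1/3) ≈ +0.577350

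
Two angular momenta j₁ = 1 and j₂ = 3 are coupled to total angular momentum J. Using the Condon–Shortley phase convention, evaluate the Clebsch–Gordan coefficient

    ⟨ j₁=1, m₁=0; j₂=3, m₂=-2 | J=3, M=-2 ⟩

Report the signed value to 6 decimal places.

√[7·1!1!5!/8! · 1!1!1!5!1!5!] = √(300)
  +(−1)^0/∏(0,1,1,1,0,4)! = 1/24  (running 1/24)
  +(−1)^1/∏(1,0,0,0,1,5)! = -1/120  (running 1/30)
⟨..|..⟩ = √(300)·(1/30) = +0.577350

+√(1/3) ≈ +0.577350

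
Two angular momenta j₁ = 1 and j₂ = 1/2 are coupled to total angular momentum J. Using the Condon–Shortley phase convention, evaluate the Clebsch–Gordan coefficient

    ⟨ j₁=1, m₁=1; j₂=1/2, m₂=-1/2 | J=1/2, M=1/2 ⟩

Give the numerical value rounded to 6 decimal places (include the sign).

+√(2/3) ≈ +0.816497

j₁+j₂−J=1  J+j₁−j₂=1  J−j₁+j₂=0  j₁+j₂+J+1=3
(j₁±m₁, j₂±m₂, J±M) = (2,0,0,1,1,0)
P² = 2/3
sum k=0..0:
  [0] +1/1 = 1
S = 1
C² = P²·S² = 2/3 ; C = +0.816497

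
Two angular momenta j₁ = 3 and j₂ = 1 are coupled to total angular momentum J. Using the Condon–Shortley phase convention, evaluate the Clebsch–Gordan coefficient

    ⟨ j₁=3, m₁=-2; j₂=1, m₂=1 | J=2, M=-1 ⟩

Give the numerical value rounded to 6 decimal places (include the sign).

+0.690066  (= +√(10/21))

j₁+j₂−J=2  J+j₁−j₂=4  J−j₁+j₂=0  j₁+j₂+J+1=7
(j₁±m₁, j₂±m₂, J±M) = (1,5,2,0,1,3)
P² = 480/7
sum k=2..2:
  [2] +1/12 = 1/12
S = 1/12
C² = P²·S² = 10/21 ; C = +0.690066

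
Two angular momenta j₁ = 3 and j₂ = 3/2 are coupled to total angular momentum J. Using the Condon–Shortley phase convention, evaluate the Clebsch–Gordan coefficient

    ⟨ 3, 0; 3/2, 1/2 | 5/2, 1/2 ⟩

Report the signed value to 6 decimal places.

j₁+j₂−J=2  J+j₁−j₂=4  J−j₁+j₂=1  j₁+j₂+J+1=8
(j₁±m₁, j₂±m₂, J±M) = (3,3,2,1,3,2)
P² = 216/35
sum k=1..2:
  [1] −1/4 = -1/4
  [2] +1/12 = 1/12
S = -1/6
C² = P²·S² = 6/35 ; C = -0.414039

−√(6/35) ≈ -0.414039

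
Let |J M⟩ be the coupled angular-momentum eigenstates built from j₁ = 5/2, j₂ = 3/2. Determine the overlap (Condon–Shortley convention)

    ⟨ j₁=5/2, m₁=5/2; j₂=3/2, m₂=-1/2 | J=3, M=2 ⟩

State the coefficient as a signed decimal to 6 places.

triangle: 1!*4!*2!/8! = 48/40320
(j±m)!: 5!*0!*1!*2!*5!*1! = 28800
prefactor² = (2J+1)*Δ*N² = 240
  k=0: +1/(0!*1!*0!*1!*4!*1!) = 1/24
Σ = 1/24  ⇒  CG² = 240*1/24² = 5/12
CG = +√(5/12) = +0.645497

+0.645497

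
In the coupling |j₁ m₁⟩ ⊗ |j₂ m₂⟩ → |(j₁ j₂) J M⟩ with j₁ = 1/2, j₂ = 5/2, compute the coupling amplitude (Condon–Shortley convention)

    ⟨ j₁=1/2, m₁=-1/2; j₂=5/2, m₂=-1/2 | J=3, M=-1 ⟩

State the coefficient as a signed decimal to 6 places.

j₁+j₂−J=0  J+j₁−j₂=1  J−j₁+j₂=5  j₁+j₂+J+1=7
(j₁±m₁, j₂±m₂, J±M) = (0,1,2,3,2,4)
P² = 96
sum k=0..0:
  [0] +1/12 = 1/12
S = 1/12
C² = P²·S² = 2/3 ; C = +0.816497

+0.816497  (= +√(2/3))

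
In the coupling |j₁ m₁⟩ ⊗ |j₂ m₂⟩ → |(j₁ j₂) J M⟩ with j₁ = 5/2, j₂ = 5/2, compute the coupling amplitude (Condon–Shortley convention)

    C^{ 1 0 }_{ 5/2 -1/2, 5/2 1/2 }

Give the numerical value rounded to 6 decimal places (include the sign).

+0.119523  (= +√(1/70))

j₁+j₂−J=4  J+j₁−j₂=1  J−j₁+j₂=1  j₁+j₂+J+1=7
(j₁±m₁, j₂±m₂, J±M) = (2,3,3,2,1,1)
P² = 72/35
sum k=2..3:
  [2] +1/4 = 1/4
  [3] −1/6 = -1/6
S = 1/12
C² = P²·S² = 1/70 ; C = +0.119523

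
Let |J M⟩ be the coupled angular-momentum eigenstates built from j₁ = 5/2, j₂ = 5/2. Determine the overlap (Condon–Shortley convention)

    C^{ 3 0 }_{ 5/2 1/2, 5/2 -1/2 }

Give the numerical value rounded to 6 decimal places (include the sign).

triangle: 2!·3!·3!/9! = 72/362880
(j±m)!: 3!·2!·2!·3!·3!·3! = 5184
prefactor² = (2J+1)·Δ·N² = 36/5
  k=0: +1/(0!·2!·2!·2!·1!·1!) = 1/8
  k=1: −1/(1!·1!·1!·1!·2!·2!) = -1/4
  k=2: +1/(2!·0!·0!·0!·3!·3!) = 1/72
Σ = -1/9  ⇒  CG² = 36/5·(-1/9)² = 4/45
CG = −√(4/45) = -0.298142

−√(4/45) ≈ -0.298142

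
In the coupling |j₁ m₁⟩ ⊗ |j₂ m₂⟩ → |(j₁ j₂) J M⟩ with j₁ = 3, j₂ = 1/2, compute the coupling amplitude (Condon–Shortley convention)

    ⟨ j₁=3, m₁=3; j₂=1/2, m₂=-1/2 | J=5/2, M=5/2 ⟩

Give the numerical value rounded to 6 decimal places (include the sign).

+0.925820  (= +√(6/7))

√[6·1!5!0!/7! · 6!0!0!1!5!0!] = √(86400/7)
  +(−1)^0/∏(0,1,0,0,5,0)! = 1/120  (running 1/120)
⟨..|..⟩ = √(86400/7)·(1/120) = +0.925820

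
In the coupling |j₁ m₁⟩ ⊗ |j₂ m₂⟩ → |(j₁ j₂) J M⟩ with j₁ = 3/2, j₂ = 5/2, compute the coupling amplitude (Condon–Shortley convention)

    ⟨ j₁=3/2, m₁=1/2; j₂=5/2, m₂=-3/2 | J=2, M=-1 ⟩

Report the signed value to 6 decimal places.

triangle: 2!*1!*3!/7! = 12/5040
(j±m)!: 2!*1!*1!*4!*1!*3! = 288
prefactor² = (2J+1)*Δ*N² = 24/7
  k=0: +1/(0!*2!*1!*1!*0!*2!) = 1/4
  k=1: −1/(1!*1!*0!*0!*1!*3!) = -1/6
Σ = 1/12  ⇒  CG² = 24/7*1/12² = 1/42
CG = +√(1/42) = +0.154303

+√(1/42) ≈ +0.154303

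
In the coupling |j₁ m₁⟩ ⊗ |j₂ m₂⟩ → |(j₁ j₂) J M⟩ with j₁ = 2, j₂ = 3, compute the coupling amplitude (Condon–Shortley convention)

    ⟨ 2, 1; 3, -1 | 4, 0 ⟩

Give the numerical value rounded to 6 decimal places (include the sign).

+√(5/14) ≈ +0.597614

triangle: 1!·3!·5!/10! = 720/3628800
(j±m)!: 3!·1!·2!·4!·4!·4! = 165888
prefactor² = (2J+1)·Δ·N² = 10368/35
  k=0: +1/(0!·1!·1!·2!·2!·3!) = 1/24
  k=1: −1/(1!·0!·0!·1!·3!·4!) = -1/144
Σ = 5/144  ⇒  CG² = 10368/35·5/144² = 5/14
CG = +√(5/14) = +0.597614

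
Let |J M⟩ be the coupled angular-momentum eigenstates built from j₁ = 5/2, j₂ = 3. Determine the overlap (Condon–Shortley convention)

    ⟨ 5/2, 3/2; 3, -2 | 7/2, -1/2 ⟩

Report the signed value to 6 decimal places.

triangle: 2!*3!*4!/10! = 288/3628800
(j±m)!: 4!*1!*1!*5!*3!*4! = 414720
prefactor² = (2J+1)*Δ*N² = 9216/35
  k=0: +1/(0!*2!*1!*1!*2!*3!) = 1/24
  k=1: −1/(1!*1!*0!*0!*3!*4!) = -1/144
Σ = 5/144  ⇒  CG² = 9216/35*5/144² = 20/63
CG = +√(20/63) = +0.563436

+√(20/63) ≈ +0.563436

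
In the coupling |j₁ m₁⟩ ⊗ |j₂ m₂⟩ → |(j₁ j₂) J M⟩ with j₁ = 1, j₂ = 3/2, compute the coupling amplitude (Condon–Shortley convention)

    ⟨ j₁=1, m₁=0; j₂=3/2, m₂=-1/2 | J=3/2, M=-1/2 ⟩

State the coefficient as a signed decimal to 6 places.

√[4·1!1!2!/5! · 1!1!1!2!1!2!] = √(4/15)
  +(−1)^0/∏(0,1,1,1,0,1)! = 1  (running 1)
  +(−1)^1/∏(1,0,0,0,1,2)! = -1/2  (running 1/2)
⟨..|..⟩ = √(4/15)·(1/2) = +0.258199

+0.258199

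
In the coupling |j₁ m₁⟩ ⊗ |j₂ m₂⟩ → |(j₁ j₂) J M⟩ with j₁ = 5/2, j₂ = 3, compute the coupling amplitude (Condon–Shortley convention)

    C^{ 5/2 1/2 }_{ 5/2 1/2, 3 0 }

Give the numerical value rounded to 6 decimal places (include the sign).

j₁+j₂−J=3  J+j₁−j₂=2  J−j₁+j₂=3  j₁+j₂+J+1=9
(j₁±m₁, j₂±m₂, J±M) = (3,2,3,3,3,2)
P² = 216/35
sum k=0..2:
  [0] +1/72 = 1/72
  [1] −1/4 = -1/4
  [2] +1/8 = 1/8
S = -1/9
C² = P²·S² = 8/105 ; C = -0.276026

-0.276026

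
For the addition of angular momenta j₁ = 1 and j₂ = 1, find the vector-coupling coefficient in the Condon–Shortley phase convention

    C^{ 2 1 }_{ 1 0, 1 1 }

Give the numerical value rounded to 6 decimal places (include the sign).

√[5·0!2!2!/5! · 1!1!2!0!3!1!] = √(2)
  +(−1)^0/∏(0,0,1,2,1,0)! = 1/2  (running 1/2)
⟨..|..⟩ = √(2)·(1/2) = +0.707107

+√(1/2) = +0.707107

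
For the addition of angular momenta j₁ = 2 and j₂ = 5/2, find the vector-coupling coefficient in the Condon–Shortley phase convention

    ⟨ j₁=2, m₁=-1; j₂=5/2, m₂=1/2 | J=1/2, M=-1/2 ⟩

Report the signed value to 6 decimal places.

−√(2/15) = -0.365148

√[2·4!0!1!/6! · 1!3!3!2!0!1!] = √(24/5)
  +(−1)^3/∏(3,1,0,0,0,1)! = -1/6  (running -1/6)
⟨..|..⟩ = √(24/5)·(-1/6) = -0.365148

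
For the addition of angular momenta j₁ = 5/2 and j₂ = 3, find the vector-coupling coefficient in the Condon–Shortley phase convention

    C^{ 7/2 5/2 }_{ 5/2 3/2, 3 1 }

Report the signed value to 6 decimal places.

−√(10/63) ≈ -0.398410

√[8·2!3!4!/10! · 4!1!4!2!6!1!] = √(18432/35)
  +(−1)^0/∏(0,2,1,4,2,0)! = 1/96  (running 1/96)
  +(−1)^1/∏(1,1,0,3,3,1)! = -1/36  (running -5/288)
⟨..|..⟩ = √(18432/35)·(-5/288) = -0.398410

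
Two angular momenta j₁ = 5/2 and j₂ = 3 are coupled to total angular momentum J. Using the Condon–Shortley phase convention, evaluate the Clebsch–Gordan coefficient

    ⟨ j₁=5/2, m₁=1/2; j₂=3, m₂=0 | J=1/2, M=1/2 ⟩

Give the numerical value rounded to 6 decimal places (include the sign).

triangle: 5!*0!*1!/7! = 120/5040
(j±m)!: 3!*2!*3!*3!*1!*0! = 432
prefactor² = (2J+1)*Δ*N² = 144/7
  k=2: +1/(2!*3!*0!*1!*0!*0!) = 1/12
Σ = 1/12  ⇒  CG² = 144/7*1/12² = 1/7
CG = +√(1/7) = +0.377964

+0.377964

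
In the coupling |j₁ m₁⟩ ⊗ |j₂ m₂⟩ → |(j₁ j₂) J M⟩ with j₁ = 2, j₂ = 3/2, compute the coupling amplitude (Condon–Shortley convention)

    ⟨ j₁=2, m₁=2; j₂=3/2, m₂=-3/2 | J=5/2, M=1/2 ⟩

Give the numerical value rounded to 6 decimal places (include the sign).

+√(6/35) = +0.414039

j₁+j₂−J=1  J+j₁−j₂=3  J−j₁+j₂=2  j₁+j₂+J+1=7
(j₁±m₁, j₂±m₂, J±M) = (4,0,0,3,3,2)
P² = 864/35
sum k=0..0:
  [0] +1/12 = 1/12
S = 1/12
C² = P²·S² = 6/35 ; C = +0.414039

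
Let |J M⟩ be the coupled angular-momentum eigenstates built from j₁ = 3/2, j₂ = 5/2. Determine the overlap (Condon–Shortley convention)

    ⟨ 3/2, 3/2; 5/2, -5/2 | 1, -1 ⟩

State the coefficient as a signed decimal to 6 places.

triangle: 3!·0!·2!/6! = 12/720
(j±m)!: 3!·0!·0!·5!·0!·2! = 1440
prefactor² = (2J+1)·Δ·N² = 72
  k=0: +1/(0!·3!·0!·0!·0!·2!) = 1/12
Σ = 1/12  ⇒  CG² = 72·1/12² = 1/2
CG = +√(1/2) = +0.707107

+√(1/2) ≈ +0.707107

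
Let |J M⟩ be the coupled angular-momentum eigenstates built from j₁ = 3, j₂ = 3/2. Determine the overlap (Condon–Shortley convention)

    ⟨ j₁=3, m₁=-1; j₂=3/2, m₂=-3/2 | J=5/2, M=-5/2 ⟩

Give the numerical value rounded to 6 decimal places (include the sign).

triangle: 2!·4!·1!/8! = 48/40320
(j±m)!: 2!·4!·0!·3!·0!·5! = 34560
prefactor² = (2J+1)·Δ·N² = 1728/7
  k=0: +1/(0!·2!·4!·0!·0!·1!) = 1/48
Σ = 1/48  ⇒  CG² = 1728/7·1/48² = 3/28
CG = +√(3/28) = +0.327327

+0.327327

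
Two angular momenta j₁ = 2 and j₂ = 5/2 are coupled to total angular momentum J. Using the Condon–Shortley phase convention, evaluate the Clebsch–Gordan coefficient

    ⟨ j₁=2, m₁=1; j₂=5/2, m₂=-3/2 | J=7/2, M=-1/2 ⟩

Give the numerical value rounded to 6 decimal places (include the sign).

j₁+j₂−J=1  J+j₁−j₂=3  J−j₁+j₂=4  j₁+j₂+J+1=9
(j₁±m₁, j₂±m₂, J±M) = (3,1,1,4,3,4)
P² = 2304/35
sum k=0..1:
  [0] +1/12 = 1/12
  [1] −1/144 = -1/144
S = 11/144
C² = P²·S² = 121/315 ; C = +0.619780

+√(121/315) = +0.619780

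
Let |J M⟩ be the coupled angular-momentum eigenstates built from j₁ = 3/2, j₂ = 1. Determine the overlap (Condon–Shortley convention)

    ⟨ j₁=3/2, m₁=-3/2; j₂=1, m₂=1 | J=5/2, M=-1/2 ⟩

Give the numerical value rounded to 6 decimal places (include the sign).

j₁+j₂−J=0  J+j₁−j₂=3  J−j₁+j₂=2  j₁+j₂+J+1=6
(j₁±m₁, j₂±m₂, J±M) = (0,3,2,0,2,3)
P² = 72/5
sum k=0..0:
  [0] +1/12 = 1/12
S = 1/12
C² = P²·S² = 1/10 ; C = +0.316228

+√(1/10) = +0.316228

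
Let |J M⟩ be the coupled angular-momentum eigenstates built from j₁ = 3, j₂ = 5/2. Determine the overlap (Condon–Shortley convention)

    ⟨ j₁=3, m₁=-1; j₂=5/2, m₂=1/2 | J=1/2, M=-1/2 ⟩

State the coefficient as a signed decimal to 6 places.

−√(4/21) ≈ -0.436436

j₁+j₂−J=5  J+j₁−j₂=1  J−j₁+j₂=0  j₁+j₂+J+1=7
(j₁±m₁, j₂±m₂, J±M) = (2,4,3,2,0,1)
P² = 192/7
sum k=3..3:
  [3] −1/12 = -1/12
S = -1/12
C² = P²·S² = 4/21 ; C = -0.436436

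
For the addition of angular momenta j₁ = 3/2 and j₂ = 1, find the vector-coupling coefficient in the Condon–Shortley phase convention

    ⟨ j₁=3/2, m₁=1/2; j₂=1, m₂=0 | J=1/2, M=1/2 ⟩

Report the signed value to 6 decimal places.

−√(1/3) = -0.577350

√[2·2!1!0!/4! · 2!1!1!1!1!0!] = √(1/3)
  +(−1)^1/∏(1,1,0,0,1,0)! = -1  (running -1)
⟨..|..⟩ = √(1/3)·(-1) = -0.577350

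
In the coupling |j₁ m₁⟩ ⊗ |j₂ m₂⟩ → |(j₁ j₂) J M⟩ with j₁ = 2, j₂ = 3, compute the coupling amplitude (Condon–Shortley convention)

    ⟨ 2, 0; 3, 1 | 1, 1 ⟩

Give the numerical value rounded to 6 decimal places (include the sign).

+0.414039

√[3·4!0!2!/7! · 2!2!4!2!2!0!] = √(384/35)
  +(−1)^2/∏(2,2,0,2,0,0)! = 1/8  (running 1/8)
⟨..|..⟩ = √(384/35)·(1/8) = +0.414039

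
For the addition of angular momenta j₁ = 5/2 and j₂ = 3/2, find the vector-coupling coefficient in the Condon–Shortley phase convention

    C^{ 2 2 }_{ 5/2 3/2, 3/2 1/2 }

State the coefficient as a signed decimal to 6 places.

-0.617213  (= −√(8/21))

j₁+j₂−J=2  J+j₁−j₂=3  J−j₁+j₂=1  j₁+j₂+J+1=7
(j₁±m₁, j₂±m₂, J±M) = (4,1,2,1,4,0)
P² = 96/7
sum k=1..1:
  [1] −1/6 = -1/6
S = -1/6
C² = P²·S² = 8/21 ; C = -0.617213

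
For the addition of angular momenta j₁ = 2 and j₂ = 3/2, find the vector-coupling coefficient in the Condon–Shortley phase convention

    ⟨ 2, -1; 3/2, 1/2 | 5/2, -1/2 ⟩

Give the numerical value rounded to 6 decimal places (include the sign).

j₁+j₂−J=1  J+j₁−j₂=3  J−j₁+j₂=2  j₁+j₂+J+1=7
(j₁±m₁, j₂±m₂, J±M) = (1,3,2,1,2,3)
P² = 72/35
sum k=0..1:
  [0] +1/12 = 1/12
  [1] −1/2 = -1/2
S = -5/12
C² = P²·S² = 5/14 ; C = -0.597614

-0.597614  (= −√(5/14))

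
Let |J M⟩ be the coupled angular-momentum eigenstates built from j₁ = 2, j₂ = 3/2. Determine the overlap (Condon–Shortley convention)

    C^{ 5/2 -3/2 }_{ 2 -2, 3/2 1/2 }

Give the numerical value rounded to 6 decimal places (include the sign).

j₁+j₂−J=1  J+j₁−j₂=3  J−j₁+j₂=2  j₁+j₂+J+1=7
(j₁±m₁, j₂±m₂, J±M) = (0,4,2,1,1,4)
P² = 576/35
sum k=1..1:
  [1] −1/6 = -1/6
S = -1/6
C² = P²·S² = 16/35 ; C = -0.676123

-0.676123  (= −√(16/35))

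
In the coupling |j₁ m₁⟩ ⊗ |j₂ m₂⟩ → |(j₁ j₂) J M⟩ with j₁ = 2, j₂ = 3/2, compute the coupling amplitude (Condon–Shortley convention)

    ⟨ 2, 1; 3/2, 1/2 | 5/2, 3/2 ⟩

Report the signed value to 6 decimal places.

+0.169031  (= +√(1/35))

√[6·1!3!2!/7! · 3!1!2!1!4!1!] = √(144/35)
  +(−1)^0/∏(0,1,1,2,2,0)! = 1/4  (running 1/4)
  +(−1)^1/∏(1,0,0,1,3,1)! = -1/6  (running 1/12)
⟨..|..⟩ = √(144/35)·(1/12) = +0.169031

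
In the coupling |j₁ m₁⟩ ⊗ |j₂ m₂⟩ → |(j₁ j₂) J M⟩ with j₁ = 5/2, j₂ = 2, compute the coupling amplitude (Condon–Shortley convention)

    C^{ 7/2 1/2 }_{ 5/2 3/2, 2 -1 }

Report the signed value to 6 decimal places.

√[8·1!4!3!/9! · 4!1!1!3!4!3!] = √(2304/35)
  +(−1)^0/∏(0,1,1,1,3,2)! = 1/12  (running 1/12)
  +(−1)^1/∏(1,0,0,0,4,3)! = -1/144  (running 11/144)
⟨..|..⟩ = √(2304/35)·(11/144) = +0.619780

+√(121/315) = +0.619780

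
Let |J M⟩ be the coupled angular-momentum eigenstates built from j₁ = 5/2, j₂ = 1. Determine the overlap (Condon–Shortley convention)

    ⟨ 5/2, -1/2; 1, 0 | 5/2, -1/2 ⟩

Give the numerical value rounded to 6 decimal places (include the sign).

−√(1/35) = -0.169031

triangle: 1!·4!·1!/7! = 24/5040
(j±m)!: 2!·3!·1!·1!·2!·3! = 144
prefactor² = (2J+1)·Δ·N² = 144/35
  k=0: +1/(0!·1!·3!·1!·1!·0!) = 1/6
  k=1: −1/(1!·0!·2!·0!·2!·1!) = -1/4
Σ = -1/12  ⇒  CG² = 144/35·(-1/12)² = 1/35
CG = −√(1/35) = -0.169031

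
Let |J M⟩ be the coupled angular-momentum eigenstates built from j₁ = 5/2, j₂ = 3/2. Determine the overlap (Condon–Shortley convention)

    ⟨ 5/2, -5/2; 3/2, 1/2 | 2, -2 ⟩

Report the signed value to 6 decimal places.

j₁+j₂−J=2  J+j₁−j₂=3  J−j₁+j₂=1  j₁+j₂+J+1=7
(j₁±m₁, j₂±m₂, J±M) = (0,5,2,1,0,4)
P² = 480/7
sum k=2..2:
  [2] +1/12 = 1/12
S = 1/12
C² = P²·S² = 10/21 ; C = +0.690066

+0.690066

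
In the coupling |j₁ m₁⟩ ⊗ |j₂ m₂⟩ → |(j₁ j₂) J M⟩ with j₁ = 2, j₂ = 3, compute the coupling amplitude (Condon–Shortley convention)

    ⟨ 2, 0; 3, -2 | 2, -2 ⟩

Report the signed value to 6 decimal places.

-0.597614

triangle: 3!×1!×3!/8! = 36/40320
(j±m)!: 2!×2!×1!×5!×0!×4! = 11520
prefactor² = (2J+1)×Δ×N² = 360/7
  k=1: −1/(1!×2!×1!×0!×0!×3!) = -1/12
Σ = -1/12  ⇒  CG² = 360/7×(-1/12)² = 5/14
CG = −√(5/14) = -0.597614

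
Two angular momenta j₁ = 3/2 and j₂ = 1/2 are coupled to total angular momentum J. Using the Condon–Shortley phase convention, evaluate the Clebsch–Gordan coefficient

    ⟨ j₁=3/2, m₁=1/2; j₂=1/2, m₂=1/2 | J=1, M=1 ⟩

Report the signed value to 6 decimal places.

j₁+j₂−J=1  J+j₁−j₂=2  J−j₁+j₂=0  j₁+j₂+J+1=4
(j₁±m₁, j₂±m₂, J±M) = (2,1,1,0,2,0)
P² = 1
sum k=1..1:
  [1] −1/2 = -1/2
S = -1/2
C² = P²·S² = 1/4 ; C = -0.500000

-0.500000  (= −√(1/4))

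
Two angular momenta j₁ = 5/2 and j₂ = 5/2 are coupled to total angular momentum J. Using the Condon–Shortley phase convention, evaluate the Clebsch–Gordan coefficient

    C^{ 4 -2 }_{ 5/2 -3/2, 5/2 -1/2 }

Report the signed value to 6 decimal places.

−√(5/28) ≈ -0.422577

√[9·1!4!4!/10! · 1!4!2!3!2!6!] = √(20736/35)
  +(−1)^0/∏(0,1,4,2,0,2)! = 1/96  (running 1/96)
  +(−1)^1/∏(1,0,3,1,1,3)! = -1/36  (running -5/288)
⟨..|..⟩ = √(20736/35)·(-5/288) = -0.422577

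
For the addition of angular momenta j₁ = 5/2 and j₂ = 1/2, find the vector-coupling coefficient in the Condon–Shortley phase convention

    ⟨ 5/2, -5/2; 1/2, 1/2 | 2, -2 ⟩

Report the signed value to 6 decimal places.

j₁+j₂−J=1  J+j₁−j₂=4  J−j₁+j₂=0  j₁+j₂+J+1=6
(j₁±m₁, j₂±m₂, J±M) = (0,5,1,0,0,4)
P² = 480
sum k=1..1:
  [1] −1/24 = -1/24
S = -1/24
C² = P²·S² = 5/6 ; C = -0.912871

−√(5/6) ≈ -0.912871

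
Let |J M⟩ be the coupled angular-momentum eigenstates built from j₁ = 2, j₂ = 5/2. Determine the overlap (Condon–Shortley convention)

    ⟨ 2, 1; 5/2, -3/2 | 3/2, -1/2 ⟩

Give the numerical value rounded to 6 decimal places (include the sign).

triangle: 3!*1!*2!/7! = 12/5040
(j±m)!: 3!*1!*1!*4!*1!*2! = 288
prefactor² = (2J+1)*Δ*N² = 96/35
  k=0: +1/(0!*3!*1!*1!*0!*1!) = 1/6
  k=1: −1/(1!*2!*0!*0!*1!*2!) = -1/4
Σ = -1/12  ⇒  CG² = 96/35*(-1/12)² = 2/105
CG = −√(2/105) = -0.138013

−√(2/105) ≈ -0.138013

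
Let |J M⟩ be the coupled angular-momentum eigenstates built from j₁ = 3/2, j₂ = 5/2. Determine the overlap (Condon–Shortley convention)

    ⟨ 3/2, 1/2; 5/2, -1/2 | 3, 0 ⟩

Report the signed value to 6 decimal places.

triangle: 1!·2!·4!/8! = 48/40320
(j±m)!: 2!·1!·2!·3!·3!·3! = 864
prefactor² = (2J+1)·Δ·N² = 36/5
  k=0: +1/(0!·1!·1!·2!·1!·2!) = 1/4
  k=1: −1/(1!·0!·0!·1!·2!·3!) = -1/12
Σ = 1/6  ⇒  CG² = 36/5·1/6² = 1/5
CG = +√(1/5) = +0.447214

+√(1/5) = +0.447214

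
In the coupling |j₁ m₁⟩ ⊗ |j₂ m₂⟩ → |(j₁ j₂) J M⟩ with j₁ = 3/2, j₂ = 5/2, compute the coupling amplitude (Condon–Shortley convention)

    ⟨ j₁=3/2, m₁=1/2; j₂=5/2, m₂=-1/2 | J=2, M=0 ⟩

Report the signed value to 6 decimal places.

-0.267261  (= −√(1/14))

triangle: 2!×1!×3!/7! = 12/5040
(j±m)!: 2!×1!×2!×3!×2!×2! = 96
prefactor² = (2J+1)×Δ×N² = 8/7
  k=0: +1/(0!×2!×1!×2!×0!×1!) = 1/4
  k=1: −1/(1!×1!×0!×1!×1!×2!) = -1/2
Σ = -1/4  ⇒  CG² = 8/7×(-1/4)² = 1/14
CG = −√(1/14) = -0.267261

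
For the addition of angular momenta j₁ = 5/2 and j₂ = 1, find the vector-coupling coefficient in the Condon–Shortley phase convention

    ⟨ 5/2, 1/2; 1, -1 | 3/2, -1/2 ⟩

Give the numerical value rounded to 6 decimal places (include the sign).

+0.447214  (= +√(1/5))

j₁+j₂−J=2  J+j₁−j₂=3  J−j₁+j₂=0  j₁+j₂+J+1=6
(j₁±m₁, j₂±m₂, J±M) = (3,2,0,2,1,2)
P² = 16/5
sum k=0..0:
  [0] +1/4 = 1/4
S = 1/4
C² = P²·S² = 1/5 ; C = +0.447214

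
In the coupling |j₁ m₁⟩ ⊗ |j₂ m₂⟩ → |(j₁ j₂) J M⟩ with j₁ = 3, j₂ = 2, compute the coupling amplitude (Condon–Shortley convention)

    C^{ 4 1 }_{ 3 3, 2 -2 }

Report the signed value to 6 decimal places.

j₁+j₂−J=1  J+j₁−j₂=5  J−j₁+j₂=3  j₁+j₂+J+1=10
(j₁±m₁, j₂±m₂, J±M) = (6,0,0,4,5,3)
P² = 155520/7
sum k=0..0:
  [0] +1/720 = 1/720
S = 1/720
C² = P²·S² = 3/70 ; C = +0.207020

+0.207020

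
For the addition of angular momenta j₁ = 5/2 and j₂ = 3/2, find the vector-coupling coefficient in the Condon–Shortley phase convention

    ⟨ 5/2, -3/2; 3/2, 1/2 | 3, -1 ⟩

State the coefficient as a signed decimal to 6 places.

-0.639010

triangle: 1!·4!·2!/8! = 48/40320
(j±m)!: 1!·4!·2!·1!·2!·4! = 2304
prefactor² = (2J+1)·Δ·N² = 96/5
  k=0: +1/(0!·1!·4!·2!·0!·0!) = 1/48
  k=1: −1/(1!·0!·3!·1!·1!·1!) = -1/6
Σ = -7/48  ⇒  CG² = 96/5·(-7/48)² = 49/120
CG = −√(49/120) = -0.639010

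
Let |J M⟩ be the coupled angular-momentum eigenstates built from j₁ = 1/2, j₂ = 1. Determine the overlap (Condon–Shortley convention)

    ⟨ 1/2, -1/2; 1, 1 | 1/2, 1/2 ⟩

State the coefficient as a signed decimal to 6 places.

triangle: 1!·0!·1!/3! = 1/6
(j±m)!: 0!·1!·2!·0!·1!·0! = 2
prefactor² = (2J+1)·Δ·N² = 2/3
  k=1: −1/(1!·0!·0!·1!·0!·0!) = -1
Σ = -1  ⇒  CG² = 2/3·(-1)² = 2/3
CG = −√(2/3) = -0.816497

−√(2/3) ≈ -0.816497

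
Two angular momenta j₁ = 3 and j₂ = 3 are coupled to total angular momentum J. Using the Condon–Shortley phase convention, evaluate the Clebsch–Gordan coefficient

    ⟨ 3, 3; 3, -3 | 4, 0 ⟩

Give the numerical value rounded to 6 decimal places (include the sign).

j₁+j₂−J=2  J+j₁−j₂=4  J−j₁+j₂=4  j₁+j₂+J+1=11
(j₁±m₁, j₂±m₂, J±M) = (6,0,0,6,4,4)
P² = 5971968/77
sum k=0..0:
  [0] +1/1152 = 1/1152
S = 1/1152
C² = P²·S² = 9/154 ; C = +0.241747

+√(9/154) = +0.241747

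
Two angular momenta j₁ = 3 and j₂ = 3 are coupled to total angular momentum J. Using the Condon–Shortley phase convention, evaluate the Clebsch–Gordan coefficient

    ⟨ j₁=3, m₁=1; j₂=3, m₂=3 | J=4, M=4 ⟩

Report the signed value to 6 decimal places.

j₁+j₂−J=2  J+j₁−j₂=4  J−j₁+j₂=4  j₁+j₂+J+1=11
(j₁±m₁, j₂±m₂, J±M) = (4,2,6,0,8,0)
P² = 3981312/11
sum k=2..2:
  [2] +1/1152 = 1/1152
S = 1/1152
C² = P²·S² = 3/11 ; C = +0.522233

+√(3/11) ≈ +0.522233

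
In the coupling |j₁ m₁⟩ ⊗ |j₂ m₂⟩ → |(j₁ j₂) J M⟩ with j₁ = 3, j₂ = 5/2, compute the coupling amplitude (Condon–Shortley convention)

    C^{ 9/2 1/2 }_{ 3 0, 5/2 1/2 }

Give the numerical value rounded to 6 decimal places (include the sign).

-0.208063

triangle: 1!·5!·4!/11! = 2880/39916800
(j±m)!: 3!·3!·3!·2!·5!·4! = 1244160
prefactor² = (2J+1)·Δ·N² = 69120/77
  k=0: +1/(0!·1!·3!·3!·2!·1!) = 1/72
  k=1: −1/(1!·0!·2!·2!·3!·2!) = -1/48
Σ = -1/144  ⇒  CG² = 69120/77·(-1/144)² = 10/231
CG = −√(10/231) = -0.208063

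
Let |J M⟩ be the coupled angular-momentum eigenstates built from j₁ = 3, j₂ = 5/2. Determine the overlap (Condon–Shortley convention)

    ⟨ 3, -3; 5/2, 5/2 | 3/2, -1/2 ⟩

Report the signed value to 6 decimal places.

+0.597614

triangle: 4!×2!×1!/8! = 48/40320
(j±m)!: 0!×6!×5!×0!×1!×2! = 172800
prefactor² = (2J+1)×Δ×N² = 5760/7
  k=4: +1/(4!×0!×2!×1!×0!×0!) = 1/48
Σ = 1/48  ⇒  CG² = 5760/7×1/48² = 5/14
CG = +√(5/14) = +0.597614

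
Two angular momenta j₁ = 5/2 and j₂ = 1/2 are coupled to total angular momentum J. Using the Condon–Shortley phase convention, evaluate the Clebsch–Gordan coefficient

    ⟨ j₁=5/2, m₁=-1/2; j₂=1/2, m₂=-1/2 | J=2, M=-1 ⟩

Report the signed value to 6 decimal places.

+√(1/3) ≈ +0.577350

j₁+j₂−J=1  J+j₁−j₂=4  J−j₁+j₂=0  j₁+j₂+J+1=6
(j₁±m₁, j₂±m₂, J±M) = (2,3,0,1,1,3)
P² = 12
sum k=0..0:
  [0] +1/6 = 1/6
S = 1/6
C² = P²·S² = 1/3 ; C = +0.577350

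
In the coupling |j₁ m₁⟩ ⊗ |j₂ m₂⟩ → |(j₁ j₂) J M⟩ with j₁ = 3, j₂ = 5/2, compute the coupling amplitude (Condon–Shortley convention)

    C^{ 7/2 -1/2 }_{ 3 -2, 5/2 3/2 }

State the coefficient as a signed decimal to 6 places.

+√(20/63) ≈ +0.563436

√[8·2!4!3!/10! · 1!5!4!1!3!4!] = √(9216/35)
  +(−1)^1/∏(1,1,4,3,0,0)! = -1/144  (running -1/144)
  +(−1)^2/∏(2,0,3,2,1,1)! = 1/24  (running 5/144)
⟨..|..⟩ = √(9216/35)·(5/144) = +0.563436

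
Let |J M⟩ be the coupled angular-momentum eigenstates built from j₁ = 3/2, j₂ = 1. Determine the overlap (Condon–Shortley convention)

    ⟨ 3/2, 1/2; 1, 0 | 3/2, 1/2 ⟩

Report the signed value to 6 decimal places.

+0.258199  (= +√(1/15))

√[4·1!2!1!/5! · 2!1!1!1!2!1!] = √(4/15)
  +(−1)^0/∏(0,1,1,1,1,0)! = 1  (running 1)
  +(−1)^1/∏(1,0,0,0,2,1)! = -1/2  (running 1/2)
⟨..|..⟩ = √(4/15)·(1/2) = +0.258199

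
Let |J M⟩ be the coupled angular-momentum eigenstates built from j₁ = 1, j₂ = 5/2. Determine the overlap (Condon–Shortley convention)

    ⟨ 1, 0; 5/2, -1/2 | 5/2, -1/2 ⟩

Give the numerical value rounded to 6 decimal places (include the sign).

+√(1/35) = +0.169031

√[6·1!1!4!/7! · 1!1!2!3!2!3!] = √(144/35)
  +(−1)^0/∏(0,1,1,2,0,2)! = 1/4  (running 1/4)
  +(−1)^1/∏(1,0,0,1,1,3)! = -1/6  (running 1/12)
⟨..|..⟩ = √(144/35)·(1/12) = +0.169031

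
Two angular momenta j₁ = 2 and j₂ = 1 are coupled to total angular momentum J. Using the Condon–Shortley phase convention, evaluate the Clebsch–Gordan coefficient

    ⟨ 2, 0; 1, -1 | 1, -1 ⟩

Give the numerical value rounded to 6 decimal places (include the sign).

+0.316228  (= +√(1/10))

triangle: 2!·2!·0!/5! = 4/120
(j±m)!: 2!·2!·0!·2!·0!·2! = 16
prefactor² = (2J+1)·Δ·N² = 8/5
  k=0: +1/(0!·2!·2!·0!·0!·0!) = 1/4
Σ = 1/4  ⇒  CG² = 8/5·1/4² = 1/10
CG = +√(1/10) = +0.316228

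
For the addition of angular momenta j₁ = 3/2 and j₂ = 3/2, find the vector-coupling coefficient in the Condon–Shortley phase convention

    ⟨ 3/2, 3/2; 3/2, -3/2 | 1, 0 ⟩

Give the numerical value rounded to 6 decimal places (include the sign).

+0.670820

triangle: 2!·1!·1!/5! = 2/120
(j±m)!: 3!·0!·0!·3!·1!·1! = 36
prefactor² = (2J+1)·Δ·N² = 9/5
  k=0: +1/(0!·2!·0!·0!·1!·1!) = 1/2
Σ = 1/2  ⇒  CG² = 9/5·1/2² = 9/20
CG = +√(9/20) = +0.670820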